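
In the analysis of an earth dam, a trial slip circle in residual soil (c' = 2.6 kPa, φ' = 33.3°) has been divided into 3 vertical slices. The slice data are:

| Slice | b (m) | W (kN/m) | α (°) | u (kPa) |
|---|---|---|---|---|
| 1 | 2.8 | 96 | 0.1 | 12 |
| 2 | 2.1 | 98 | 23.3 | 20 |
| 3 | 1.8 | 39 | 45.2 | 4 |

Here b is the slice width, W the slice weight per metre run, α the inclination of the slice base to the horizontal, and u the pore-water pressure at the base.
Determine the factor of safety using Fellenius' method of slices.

Ordinary method of slices: FS = Σ[c'·Δl_i + (W_i cosα_i − u_i·Δl_i)·tanφ'] / Σ W_i sinα_i, with Δl_i = b_i / cosα_i.
Slice 1: Δl = 2.8/cos0.1° = 2.800 m; N'_1 = 96·cos0.1° − 12·2.800 = 62.4; c'Δl = 7.28; W sinα = 0.2
Slice 2: Δl = 2.1/cos23.3° = 2.286 m; N'_2 = 98·cos23.3° − 20·2.286 = 44.3; c'Δl = 5.94; W sinα = 38.8
Slice 3: Δl = 1.8/cos45.2° = 2.555 m; N'_3 = 39·cos45.2° − 4·2.555 = 17.3; c'Δl = 6.64; W sinα = 27.7
Σc'Δl = 19.9 kN/m; ΣN' = 123.9 kN/m; ΣW sinα = 66.6 kN/m
Resisting = 19.9 + 123.9·tan33.3° = 19.9 + 81.4 = 101.3 kN/m
FS = 101.3 / 66.6 = 1.521

FS = 1.52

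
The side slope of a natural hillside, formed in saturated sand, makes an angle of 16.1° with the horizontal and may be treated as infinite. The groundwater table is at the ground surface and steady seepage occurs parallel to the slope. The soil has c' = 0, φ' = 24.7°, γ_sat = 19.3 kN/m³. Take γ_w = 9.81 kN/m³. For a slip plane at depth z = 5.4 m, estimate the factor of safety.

FS = 0.78

With seepage parallel to the slope and the water table at the surface, the effective normal stress on the slip plane uses the buoyant unit weight γ' = γ_sat − γ_w while the driving shear stress uses γ_sat:
FS = [c' + γ' z cos²β tanφ'] / [γ_sat z sinβ cosβ]
(For c' = 0 this reduces to FS = (γ'/γ_sat)·tanφ'/tanβ.)
γ' = 19.3 − 9.81 = 9.49 kN/m³
Numerator = 0.0 + 9.49·5.4·cos²16.1°·tan24.7° = 0.0 + 9.49·5.4·0.9231·0.4599 = 21.758 kPa
Denominator = 19.3·5.4·sin16.1°·cos16.1° = 19.3·5.4·0.2773·0.9608 = 27.768 kPa
FS = 21.758 / 27.768 = 0.784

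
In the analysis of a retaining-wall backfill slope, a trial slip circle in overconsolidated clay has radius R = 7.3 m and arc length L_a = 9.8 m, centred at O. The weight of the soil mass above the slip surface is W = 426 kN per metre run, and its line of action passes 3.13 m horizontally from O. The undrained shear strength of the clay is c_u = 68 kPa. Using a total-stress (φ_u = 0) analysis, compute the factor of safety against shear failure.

Taking moments about the centre O, the resisting moment is provided by the undrained shear strength acting along the arc:
M_R = c_u·L_a·R = 68·9.80·7.3 = 4864.7 kN·m/m
M_D = W·d = 426·3.13 = 1333.4 kN·m/m
FS = M_R / M_D = 4864.7 / 1333.4 = 3.648

FS = 3.65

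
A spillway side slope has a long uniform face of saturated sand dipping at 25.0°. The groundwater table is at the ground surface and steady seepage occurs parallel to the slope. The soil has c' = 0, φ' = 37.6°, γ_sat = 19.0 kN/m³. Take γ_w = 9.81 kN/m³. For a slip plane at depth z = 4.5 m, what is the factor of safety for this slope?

FS = 0.80

With seepage parallel to the slope and the water table at the surface, the effective normal stress on the slip plane uses the buoyant unit weight γ' = γ_sat − γ_w while the driving shear stress uses γ_sat:
FS = [c' + γ' z cos²β tanφ'] / [γ_sat z sinβ cosβ]
(For c' = 0 this reduces to FS = (γ'/γ_sat)·tanφ'/tanβ.)
γ' = 19.0 − 9.81 = 9.19 kN/m³
Numerator = 0.0 + 9.19·4.5·cos²25.0°·tan37.6° = 0.0 + 9.19·4.5·0.8214·0.7701 = 26.159 kPa
Denominator = 19.0·4.5·sin25.0°·cos25.0° = 19.0·4.5·0.4226·0.9063 = 32.748 kPa
FS = 26.159 / 32.748 = 0.799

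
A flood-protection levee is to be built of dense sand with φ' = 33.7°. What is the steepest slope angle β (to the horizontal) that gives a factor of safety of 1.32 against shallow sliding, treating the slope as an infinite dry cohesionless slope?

For an infinite dry cohesionless slope FS = tanφ'/tanβ, so tanβ = tanφ' / FS.
tanβ = tan33.7° / 1.32 = 0.6669 / 1.32 = 0.5052
β = arctan(0.5052) = 26.80°

β = 26.8°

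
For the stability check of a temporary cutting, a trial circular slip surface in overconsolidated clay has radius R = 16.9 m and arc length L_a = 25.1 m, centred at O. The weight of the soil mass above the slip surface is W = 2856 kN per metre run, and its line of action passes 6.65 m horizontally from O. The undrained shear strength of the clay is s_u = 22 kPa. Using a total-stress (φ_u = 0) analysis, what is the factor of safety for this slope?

Taking moments about the centre O, the resisting moment is provided by the undrained shear strength acting along the arc:
M_R = s_u·L_a·R = 22·25.10·16.9 = 9332.2 kN·m/m
M_D = W·d = 2856·6.65 = 18992.4 kN·m/m
FS = M_R / M_D = 9332.2 / 18992.4 = 0.491

FS = 0.49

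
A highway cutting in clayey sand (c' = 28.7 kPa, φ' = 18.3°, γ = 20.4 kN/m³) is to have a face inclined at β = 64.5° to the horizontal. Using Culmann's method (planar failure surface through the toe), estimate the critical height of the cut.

H_c = 15.66 m

Culmann's analysis gives the critical failure plane at α_cr = (β + φ')/2 = (64.5 + 18.3)/2 = 41.4°, and the critical height
H_c = (4c'/γ) · sinβ cosφ' / [1 − cos(β − φ')]
    = (4·28.7/20.4) · sin64.5°·cos18.3° / [1 − cos(46.2°)]
    = 5.627 · 0.9026·0.9494 / [1 − 0.6921]
    = 5.627 · 0.8569 / 0.3079
    = 15.66 m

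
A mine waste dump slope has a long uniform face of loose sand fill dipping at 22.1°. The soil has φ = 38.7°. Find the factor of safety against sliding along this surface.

FS = 1.97

For a dry cohesionless infinite slope the factor of safety is FS = tanφ / tanβ.
FS = tan38.7° / tan22.1° = 0.8012 / 0.4061 = 1.973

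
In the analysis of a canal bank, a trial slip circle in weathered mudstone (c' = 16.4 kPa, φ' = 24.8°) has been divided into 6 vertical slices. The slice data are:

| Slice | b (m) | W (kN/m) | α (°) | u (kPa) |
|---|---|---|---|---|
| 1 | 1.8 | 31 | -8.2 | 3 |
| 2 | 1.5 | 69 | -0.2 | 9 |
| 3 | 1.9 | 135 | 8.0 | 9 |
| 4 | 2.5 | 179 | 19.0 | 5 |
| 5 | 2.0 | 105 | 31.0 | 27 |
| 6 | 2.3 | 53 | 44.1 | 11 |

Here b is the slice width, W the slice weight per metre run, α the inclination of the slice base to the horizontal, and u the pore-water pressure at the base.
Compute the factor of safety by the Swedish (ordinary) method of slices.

FS = 2.43

Ordinary method of slices: FS = Σ[c'·Δl_i + (W_i cosα_i − u_i·Δl_i)·tanφ'] / Σ W_i sinα_i, with Δl_i = b_i / cosα_i.
Slice 1: Δl = 1.8/cos(-8.2°) = 1.819 m; N'_1 = 31·cos(-8.2°) − 3·1.819 = 25.2; c'Δl = 29.82; W sinα = -4.4
Slice 2: Δl = 1.5/cos(-0.2°) = 1.500 m; N'_2 = 69·cos(-0.2°) − 9·1.500 = 55.5; c'Δl = 24.60; W sinα = -0.2
Slice 3: Δl = 1.9/cos8.0° = 1.919 m; N'_3 = 135·cos8.0° − 9·1.919 = 116.4; c'Δl = 31.47; W sinα = 18.8
Slice 4: Δl = 2.5/cos19.0° = 2.644 m; N'_4 = 179·cos19.0° − 5·2.644 = 156.0; c'Δl = 43.36; W sinα = 58.3
Slice 5: Δl = 2.0/cos31.0° = 2.333 m; N'_5 = 105·cos31.0° − 27·2.333 = 27.0; c'Δl = 38.27; W sinα = 54.1
Slice 6: Δl = 2.3/cos44.1° = 3.203 m; N'_6 = 53·cos44.1° − 11·3.203 = 2.8; c'Δl = 52.53; W sinα = 36.9
Σc'Δl = 220.0 kN/m; ΣN' = 383.0 kN/m; ΣW sinα = 163.4 kN/m
Resisting = 220.0 + 383.0·tan24.8° = 220.0 + 177.0 = 397.0 kN/m
FS = 397.0 / 163.4 = 2.430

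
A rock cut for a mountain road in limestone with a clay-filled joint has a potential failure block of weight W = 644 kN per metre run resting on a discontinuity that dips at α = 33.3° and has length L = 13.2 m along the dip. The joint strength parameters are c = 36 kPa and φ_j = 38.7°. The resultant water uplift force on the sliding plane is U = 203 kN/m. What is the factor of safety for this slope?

FS = 2.10

Resolving the block weight along and normal to the plane and applying the Mohr–Coulomb strength on the joint:
N' = W cosα − U = 644·cos33.3° − 203 = 335.3 kN/m
Driving force T = W sinα = 644·sin33.3° = 353.6 kN/m
Resisting force R = c·L + N'·tanφ_j = 36·13.2 + 335.3·tan38.7° = 475.2 + 268.6 = 743.8 kN/m
FS = R / T = 743.8 / 353.6 = 2.104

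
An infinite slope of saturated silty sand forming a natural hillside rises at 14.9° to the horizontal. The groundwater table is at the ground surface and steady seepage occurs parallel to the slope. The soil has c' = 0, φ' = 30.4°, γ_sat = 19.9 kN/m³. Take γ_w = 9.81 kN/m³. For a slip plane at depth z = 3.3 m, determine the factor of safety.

With seepage parallel to the slope and the water table at the surface, the effective normal stress on the slip plane uses the buoyant unit weight γ' = γ_sat − γ_w while the driving shear stress uses γ_sat:
FS = [c' + γ' z cos²β tanφ'] / [γ_sat z sinβ cosβ]
(For c' = 0 this reduces to FS = (γ'/γ_sat)·tanφ'/tanβ.)
γ' = 19.9 − 9.81 = 10.09 kN/m³
Numerator = 0.0 + 10.09·3.3·cos²14.9°·tan30.4° = 0.0 + 10.09·3.3·0.9339·0.5867 = 18.244 kPa
Denominator = 19.9·3.3·sin14.9°·cos14.9° = 19.9·3.3·0.2571·0.9664 = 16.318 kPa
FS = 18.244 / 16.318 = 1.118

FS = 1.12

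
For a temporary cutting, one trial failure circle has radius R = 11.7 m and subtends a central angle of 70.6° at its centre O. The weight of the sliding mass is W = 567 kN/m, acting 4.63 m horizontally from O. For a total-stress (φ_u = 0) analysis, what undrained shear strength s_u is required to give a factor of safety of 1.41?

s_u = 21.9 kPa

FS = s_u·L_a·R / (W·d), so s_u = FS·W·d / (L_a·R).
Arc length L_a = R·θ = 11.7·(70.6°·π/180) = 11.7·1.2322 = 14.42 m
s_u = 1.41·567·4.63 / (14.42·11.7) = 3701.5 / 168.68 = 21.94 kPa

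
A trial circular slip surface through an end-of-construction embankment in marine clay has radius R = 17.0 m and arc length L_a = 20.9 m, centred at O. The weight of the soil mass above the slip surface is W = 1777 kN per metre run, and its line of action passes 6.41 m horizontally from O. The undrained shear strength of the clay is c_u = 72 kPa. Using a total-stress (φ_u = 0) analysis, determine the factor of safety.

Taking moments about the centre O, the resisting moment is provided by the undrained shear strength acting along the arc:
M_R = c_u·L_a·R = 72·20.90·17.0 = 25581.6 kN·m/m
M_D = W·d = 1777·6.41 = 11390.6 kN·m/m
FS = M_R / M_D = 25581.6 / 11390.6 = 2.246

FS = 2.25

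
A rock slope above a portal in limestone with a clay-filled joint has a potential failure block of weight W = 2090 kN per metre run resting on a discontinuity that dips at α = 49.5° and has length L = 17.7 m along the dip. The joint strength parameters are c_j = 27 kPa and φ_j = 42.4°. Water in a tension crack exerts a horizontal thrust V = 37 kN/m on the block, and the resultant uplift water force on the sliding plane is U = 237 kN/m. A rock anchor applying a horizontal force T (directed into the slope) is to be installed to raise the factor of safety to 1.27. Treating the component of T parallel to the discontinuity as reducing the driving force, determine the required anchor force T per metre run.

T = 378 kN/m

Resolving forces along and normal to the sliding plane, with the horizontal anchor force T adding T·sinα to the effective normal force and T·cosα acting up the plane against the driving force:
FS = [c_jL + (W cosα − U − V sinα + T sinα) tanφ_j] / [W sinα + V cosα − T cosα]
Without the anchor: N' = 1092.2 kN/m, driving T_d = 1613.3 kN/m, resisting R = 27·17.7 + 1092.2·tan42.4° = 1475.2 kN/m, FS = 0.91.
Setting FS = 1.27 and solving for T:
1.27·(1613.3 − T cos49.5°) = 1475.2 + T sin49.5°·tan42.4°
T·(sin49.5°·tan42.4° + 1.27·cos49.5°) = 1.27·1613.3 − 1475.2
T·(0.7604·0.9131 + 1.27·0.6494) = 2048.9 − 1475.2 = 573.6
T·1.5191 = 573.6
T = 377.6 kN/m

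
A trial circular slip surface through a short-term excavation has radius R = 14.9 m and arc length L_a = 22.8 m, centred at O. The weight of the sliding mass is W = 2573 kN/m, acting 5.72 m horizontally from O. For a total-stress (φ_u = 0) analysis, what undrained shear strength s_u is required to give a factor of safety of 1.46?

s_u = 63.3 kPa

FS = s_u·L_a·R / (W·d), so s_u = FS·W·d / (L_a·R).
s_u = 1.46·2573·5.72 / (22.80·14.9) = 21487.6 / 339.72 = 63.25 kPa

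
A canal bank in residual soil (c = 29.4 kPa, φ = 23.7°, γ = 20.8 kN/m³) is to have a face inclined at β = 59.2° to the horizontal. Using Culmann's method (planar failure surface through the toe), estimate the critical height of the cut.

Culmann's analysis gives the critical failure plane at α_cr = (β + φ)/2 = (59.2 + 23.7)/2 = 41.5°, and the critical height
H_c = (4c/γ) · sinβ cosφ / [1 − cos(β − φ)]
    = (4·29.4/20.8) · sin59.2°·cos23.7° / [1 − cos(35.5°)]
    = 5.654 · 0.8590·0.9157 / [1 − 0.8141]
    = 5.654 · 0.7865 / 0.1859
    = 23.92 m

H_c = 23.92 m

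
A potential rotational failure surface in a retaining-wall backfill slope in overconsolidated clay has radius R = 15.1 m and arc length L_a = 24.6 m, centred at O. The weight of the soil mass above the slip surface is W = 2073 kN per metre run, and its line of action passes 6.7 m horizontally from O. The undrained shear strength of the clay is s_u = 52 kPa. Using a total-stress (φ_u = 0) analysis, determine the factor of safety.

Taking moments about the centre O, the resisting moment is provided by the undrained shear strength acting along the arc:
M_R = s_u·L_a·R = 52·24.60·15.1 = 19315.9 kN·m/m
M_D = W·d = 2073·6.7 = 13889.1 kN·m/m
FS = M_R / M_D = 19315.9 / 13889.1 = 1.391

FS = 1.39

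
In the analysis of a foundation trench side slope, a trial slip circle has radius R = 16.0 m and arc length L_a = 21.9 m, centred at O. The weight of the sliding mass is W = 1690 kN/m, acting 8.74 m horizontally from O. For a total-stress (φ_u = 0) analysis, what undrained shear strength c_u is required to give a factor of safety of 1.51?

FS = c_u·L_a·R / (W·d), so c_u = FS·W·d / (L_a·R).
c_u = 1.51·1690·8.74 / (21.90·16.0) = 22303.6 / 350.40 = 63.65 kPa

c_u = 63.7 kPa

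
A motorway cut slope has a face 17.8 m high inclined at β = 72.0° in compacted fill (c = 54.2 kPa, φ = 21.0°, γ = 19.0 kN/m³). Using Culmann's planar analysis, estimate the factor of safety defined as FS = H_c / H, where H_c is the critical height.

H_c = (4c/γ) · sinβ cosφ / [1 − cos(β − φ)]
    = (4·54.2/19.0) · sin72.0°·cos21.0° / [1 − cos51.0°]
    = 11.411 · 0.8879 / 0.3707 = 27.33 m
FS = H_c / H = 27.33 / 17.8 = 1.535

FS = 1.54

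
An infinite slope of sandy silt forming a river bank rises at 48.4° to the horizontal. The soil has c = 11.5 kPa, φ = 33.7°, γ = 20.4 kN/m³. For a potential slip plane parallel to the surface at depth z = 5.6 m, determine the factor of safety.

FS = 0.79

For an infinite slope with a slip plane parallel to the surface (no pore pressure): FS = [c + γz cos²β tanφ] / [γz sinβ cosβ].
γz = 20.4·5.6 = 114.24 kN/m²
Numerator = 11.5 + 114.24·cos²48.4°·tan33.7° = 11.5 + 114.24·0.4408·0.6669 = 45.084 kPa
Denominator = 114.24·sin48.4°·cos48.4° = 114.24·0.7478·0.6639 = 56.718 kPa
FS = 45.084 / 56.718 = 0.795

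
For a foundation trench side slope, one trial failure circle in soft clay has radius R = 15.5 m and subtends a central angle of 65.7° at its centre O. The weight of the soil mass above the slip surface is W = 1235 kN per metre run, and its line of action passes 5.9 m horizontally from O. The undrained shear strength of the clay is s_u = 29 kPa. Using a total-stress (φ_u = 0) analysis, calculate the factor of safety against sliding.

FS = 1.10

Taking moments about the centre O, the resisting moment is provided by the undrained shear strength acting along the arc:
Arc length L_a = R·θ = 15.5·(65.7°·π/180) = 15.5·1.1467 = 17.77 m
M_R = s_u·L_a·R = 29·17.77·15.5 = 7989.2 kN·m/m
M_D = W·d = 1235·5.9 = 7286.5 kN·m/m
FS = M_R / M_D = 7989.2 / 7286.5 = 1.096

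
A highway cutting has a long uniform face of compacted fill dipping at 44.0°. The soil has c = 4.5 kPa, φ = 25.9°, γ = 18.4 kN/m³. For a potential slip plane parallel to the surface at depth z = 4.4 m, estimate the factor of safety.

For an infinite slope with a slip plane parallel to the surface (no pore pressure): FS = [c + γz cos²β tanφ] / [γz sinβ cosβ].
γz = 18.4·4.4 = 80.96 kN/m²
Numerator = 4.5 + 80.96·cos²44.0°·tan25.9° = 4.5 + 80.96·0.5174·0.4856 = 24.842 kPa
Denominator = 80.96·sin44.0°·cos44.0° = 80.96·0.6947·0.7193 = 40.455 kPa
FS = 24.842 / 40.455 = 0.614

FS = 0.61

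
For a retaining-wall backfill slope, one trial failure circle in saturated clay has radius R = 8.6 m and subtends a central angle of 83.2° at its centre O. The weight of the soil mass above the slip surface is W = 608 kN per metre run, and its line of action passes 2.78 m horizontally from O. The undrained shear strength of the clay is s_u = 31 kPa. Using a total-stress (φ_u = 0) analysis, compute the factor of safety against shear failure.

FS = 1.97

Taking moments about the centre O, the resisting moment is provided by the undrained shear strength acting along the arc:
Arc length L_a = R·θ = 8.6·(83.2°·π/180) = 8.6·1.4521 = 12.49 m
M_R = s_u·L_a·R = 31·12.49·8.6 = 3329.3 kN·m/m
M_D = W·d = 608·2.78 = 1690.2 kN·m/m
FS = M_R / M_D = 3329.3 / 1690.2 = 1.970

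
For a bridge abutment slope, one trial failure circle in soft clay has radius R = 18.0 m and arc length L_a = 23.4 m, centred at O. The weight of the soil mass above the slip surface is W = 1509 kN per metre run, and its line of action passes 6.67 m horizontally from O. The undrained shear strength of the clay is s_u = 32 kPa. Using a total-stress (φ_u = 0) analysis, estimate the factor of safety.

FS = 1.34

Taking moments about the centre O, the resisting moment is provided by the undrained shear strength acting along the arc:
M_R = s_u·L_a·R = 32·23.40·18.0 = 13478.4 kN·m/m
M_D = W·d = 1509·6.67 = 10065.0 kN·m/m
FS = M_R / M_D = 13478.4 / 10065.0 = 1.339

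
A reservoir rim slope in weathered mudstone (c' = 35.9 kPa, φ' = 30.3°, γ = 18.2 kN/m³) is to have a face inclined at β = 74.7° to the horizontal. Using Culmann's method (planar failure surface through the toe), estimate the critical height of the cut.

H_c = 23.01 m

Culmann's analysis gives the critical failure plane at α_cr = (β + φ')/2 = (74.7 + 30.3)/2 = 52.5°, and the critical height
H_c = (4c'/γ) · sinβ cosφ' / [1 − cos(β − φ')]
    = (4·35.9/18.2) · sin74.7°·cos30.3° / [1 − cos(44.4°)]
    = 7.890 · 0.9646·0.8634 / [1 − 0.7145]
    = 7.890 · 0.8328 / 0.2855
    = 23.01 m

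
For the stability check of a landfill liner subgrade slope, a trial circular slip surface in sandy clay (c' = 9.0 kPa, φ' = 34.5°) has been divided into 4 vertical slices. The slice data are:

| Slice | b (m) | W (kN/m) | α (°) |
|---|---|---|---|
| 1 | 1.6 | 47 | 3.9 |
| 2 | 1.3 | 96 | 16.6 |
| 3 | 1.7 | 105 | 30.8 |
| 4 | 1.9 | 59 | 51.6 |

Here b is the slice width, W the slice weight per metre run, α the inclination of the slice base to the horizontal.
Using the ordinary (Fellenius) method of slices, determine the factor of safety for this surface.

Ordinary method of slices: FS = Σ[c'·Δl_i + (W_i cosα_i)·tanφ'] / Σ W_i sinα_i, with Δl_i = b_i / cosα_i.
Slice 1: Δl = 1.6/cos3.9° = 1.604 m; N'_1 = 47·cos3.9° = 46.9; c'Δl = 14.43; W sinα = 3.2
Slice 2: Δl = 1.3/cos16.6° = 1.357 m; N'_2 = 96·cos16.6° = 92.0; c'Δl = 12.21; W sinα = 27.4
Slice 3: Δl = 1.7/cos30.8° = 1.979 m; N'_3 = 105·cos30.8° = 90.2; c'Δl = 17.81; W sinα = 53.8
Slice 4: Δl = 1.9/cos51.6° = 3.059 m; N'_4 = 59·cos51.6° = 36.6; c'Δl = 27.53; W sinα = 46.2
Σc'Δl = 72.0 kN/m; ΣN' = 265.7 kN/m; ΣW sinα = 130.6 kN/m
Resisting = 72.0 + 265.7·tan34.5° = 72.0 + 182.6 = 254.6 kN/m
FS = 254.6 / 130.6 = 1.949

FS = 1.95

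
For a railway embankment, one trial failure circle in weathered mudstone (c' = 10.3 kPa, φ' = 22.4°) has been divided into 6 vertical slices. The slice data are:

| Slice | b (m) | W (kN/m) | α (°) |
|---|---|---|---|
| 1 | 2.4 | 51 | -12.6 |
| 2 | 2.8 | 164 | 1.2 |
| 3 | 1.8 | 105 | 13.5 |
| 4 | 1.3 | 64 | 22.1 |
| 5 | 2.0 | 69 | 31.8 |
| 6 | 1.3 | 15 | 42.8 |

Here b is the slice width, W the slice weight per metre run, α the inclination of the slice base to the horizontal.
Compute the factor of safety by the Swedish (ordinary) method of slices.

Ordinary method of slices: FS = Σ[c'·Δl_i + (W_i cosα_i)·tanφ'] / Σ W_i sinα_i, with Δl_i = b_i / cosα_i.
Slice 1: Δl = 2.4/cos(-12.6°) = 2.459 m; N'_1 = 51·cos(-12.6°) = 49.8; c'Δl = 25.33; W sinα = -11.1
Slice 2: Δl = 2.8/cos1.2° = 2.801 m; N'_2 = 164·cos1.2° = 164.0; c'Δl = 28.85; W sinα = 3.4
Slice 3: Δl = 1.8/cos13.5° = 1.851 m; N'_3 = 105·cos13.5° = 102.1; c'Δl = 19.07; W sinα = 24.5
Slice 4: Δl = 1.3/cos22.1° = 1.403 m; N'_4 = 64·cos22.1° = 59.3; c'Δl = 14.45; W sinα = 24.1
Slice 5: Δl = 2.0/cos31.8° = 2.353 m; N'_5 = 69·cos31.8° = 58.6; c'Δl = 24.24; W sinα = 36.4
Slice 6: Δl = 1.3/cos42.8° = 1.772 m; N'_6 = 15·cos42.8° = 11.0; c'Δl = 18.25; W sinα = 10.2
Σc'Δl = 130.2 kN/m; ΣN' = 444.8 kN/m; ΣW sinα = 87.5 kN/m
Resisting = 130.2 + 444.8·tan22.4° = 130.2 + 183.3 = 313.5 kN/m
FS = 313.5 / 87.5 = 3.585

FS = 3.58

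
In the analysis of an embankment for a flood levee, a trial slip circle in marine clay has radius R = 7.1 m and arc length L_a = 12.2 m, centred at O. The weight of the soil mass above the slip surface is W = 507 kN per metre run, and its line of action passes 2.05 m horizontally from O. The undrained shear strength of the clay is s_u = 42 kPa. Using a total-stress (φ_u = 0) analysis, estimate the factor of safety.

Taking moments about the centre O, the resisting moment is provided by the undrained shear strength acting along the arc:
M_R = s_u·L_a·R = 42·12.20·7.1 = 3638.0 kN·m/m
M_D = W·d = 507·2.05 = 1039.3 kN·m/m
FS = M_R / M_D = 3638.0 / 1039.3 = 3.500

FS = 3.50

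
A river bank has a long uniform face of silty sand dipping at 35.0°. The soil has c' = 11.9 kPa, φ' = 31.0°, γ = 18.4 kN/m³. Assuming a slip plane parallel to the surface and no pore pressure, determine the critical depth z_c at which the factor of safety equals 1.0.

z_c = 9.70 m

Setting FS = 1.00 in FS = [c' + γz cos²β tanφ'] / [γz sinβ cosβ] and solving for z:
z = c' / [γ cosβ (FS·sinβ − cosβ·tanφ')]
  = 11.9 / [18.4·cos35.0°·(1.00·sin35.0° − cos35.0°·tan31.0°)]
  = 11.9 / [18.4·0.8192·(1.00·0.5736 − 0.8192·0.6009)]
  = 11.9 / 1.2266 = 9.702 m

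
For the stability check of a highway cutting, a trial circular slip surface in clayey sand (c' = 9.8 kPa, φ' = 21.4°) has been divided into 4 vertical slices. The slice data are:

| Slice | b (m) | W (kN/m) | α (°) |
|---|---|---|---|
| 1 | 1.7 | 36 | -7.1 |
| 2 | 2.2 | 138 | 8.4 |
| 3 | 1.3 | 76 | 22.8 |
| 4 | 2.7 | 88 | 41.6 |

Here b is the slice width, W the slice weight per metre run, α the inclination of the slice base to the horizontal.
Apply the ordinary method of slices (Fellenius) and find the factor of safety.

FS = 2.01

Ordinary method of slices: FS = Σ[c'·Δl_i + (W_i cosα_i)·tanφ'] / Σ W_i sinα_i, with Δl_i = b_i / cosα_i.
Slice 1: Δl = 1.7/cos(-7.1°) = 1.713 m; N'_1 = 36·cos(-7.1°) = 35.7; c'Δl = 16.79; W sinα = -4.4
Slice 2: Δl = 2.2/cos8.4° = 2.224 m; N'_2 = 138·cos8.4° = 136.5; c'Δl = 21.79; W sinα = 20.2
Slice 3: Δl = 1.3/cos22.8° = 1.410 m; N'_3 = 76·cos22.8° = 70.1; c'Δl = 13.82; W sinα = 29.5
Slice 4: Δl = 2.7/cos41.6° = 3.611 m; N'_4 = 88·cos41.6° = 65.8; c'Δl = 35.38; W sinα = 58.4
Σc'Δl = 87.8 kN/m; ΣN' = 308.1 kN/m; ΣW sinα = 103.6 kN/m
Resisting = 87.8 + 308.1·tan21.4° = 87.8 + 120.7 = 208.5 kN/m
FS = 208.5 / 103.6 = 2.013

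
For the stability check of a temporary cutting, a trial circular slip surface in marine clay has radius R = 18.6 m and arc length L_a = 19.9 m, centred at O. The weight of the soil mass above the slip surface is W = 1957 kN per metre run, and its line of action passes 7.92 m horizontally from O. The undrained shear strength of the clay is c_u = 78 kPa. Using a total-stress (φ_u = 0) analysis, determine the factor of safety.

FS = 1.86

Taking moments about the centre O, the resisting moment is provided by the undrained shear strength acting along the arc:
M_R = c_u·L_a·R = 78·19.90·18.6 = 28870.9 kN·m/m
M_D = W·d = 1957·7.92 = 15499.4 kN·m/m
FS = M_R / M_D = 28870.9 / 15499.4 = 1.863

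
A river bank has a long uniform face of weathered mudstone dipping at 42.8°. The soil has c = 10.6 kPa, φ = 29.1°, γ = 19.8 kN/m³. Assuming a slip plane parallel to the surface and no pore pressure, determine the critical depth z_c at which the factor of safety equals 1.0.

Setting FS = 1.00 in FS = [c + γz cos²β tanφ] / [γz sinβ cosβ] and solving for z:
z = c / [γ cosβ (FS·sinβ − cosβ·tanφ)]
  = 10.6 / [19.8·cos42.8°·(1.00·sin42.8° − cos42.8°·tan29.1°)]
  = 10.6 / [19.8·0.7337·(1.00·0.6794 − 0.7337·0.5566)]
  = 10.6 / 3.9378 = 2.692 m

z_c = 2.69 m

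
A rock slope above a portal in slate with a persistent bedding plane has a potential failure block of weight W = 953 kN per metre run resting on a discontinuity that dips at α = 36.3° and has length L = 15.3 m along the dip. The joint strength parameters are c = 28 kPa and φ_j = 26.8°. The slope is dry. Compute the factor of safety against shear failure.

FS = 1.45

Resolving the block weight along and normal to the plane and applying the Mohr–Coulomb strength on the joint:
N' = W cosα = 953·cos36.3° = 768.0 kN/m
Driving force T = W sinα = 953·sin36.3° = 564.2 kN/m
Resisting force R = c·L + N'·tanφ_j = 28·15.3 + 768.0·tan26.8° = 428.4 + 388.0 = 816.4 kN/m
FS = R / T = 816.4 / 564.2 = 1.447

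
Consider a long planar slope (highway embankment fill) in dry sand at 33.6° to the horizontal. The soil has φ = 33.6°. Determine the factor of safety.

FS = 1.00

For a dry cohesionless infinite slope the factor of safety is FS = tanφ / tanβ.
FS = tan33.6° / tan33.6° = 0.6644 / 0.6644 = 1.000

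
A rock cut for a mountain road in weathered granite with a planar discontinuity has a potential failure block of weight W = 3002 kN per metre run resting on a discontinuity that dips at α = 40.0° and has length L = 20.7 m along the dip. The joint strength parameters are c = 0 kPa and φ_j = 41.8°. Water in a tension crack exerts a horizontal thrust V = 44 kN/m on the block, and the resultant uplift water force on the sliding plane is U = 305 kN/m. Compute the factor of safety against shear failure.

Resolving the block weight along and normal to the plane and applying the Mohr–Coulomb strength on the joint:
N' = W cosα − U − V sinα = 3002·cos40.0° − 305 − 44·sin40.0° = 1966.4 kN/m
Driving force T = W sinα + V cosα = 3002·sin40.0° + 44·cos40.0° = 1963.4 kN/m
Resisting force R = c·L + N'·tanφ_j = 0·20.7 + 1966.4·tan41.8° = 0.0 + 1758.1 = 1758.1 kN/m
FS = R / T = 1758.1 / 1963.4 = 0.895

FS = 0.90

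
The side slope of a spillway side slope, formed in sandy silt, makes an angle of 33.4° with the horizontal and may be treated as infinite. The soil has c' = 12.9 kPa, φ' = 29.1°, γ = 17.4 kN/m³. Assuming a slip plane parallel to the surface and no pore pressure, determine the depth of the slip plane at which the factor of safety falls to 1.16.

Setting FS = 1.16 in FS = [c' + γz cos²β tanφ'] / [γz sinβ cosβ] and solving for z:
z = c' / [γ cosβ (FS·sinβ − cosβ·tanφ')]
  = 12.9 / [17.4·cos33.4°·(1.16·sin33.4° − cos33.4°·tan29.1°)]
  = 12.9 / [17.4·0.8348·(1.16·0.5505 − 0.8348·0.5566)]
  = 12.9 / 2.5259 = 5.107 m

z = 5.11 m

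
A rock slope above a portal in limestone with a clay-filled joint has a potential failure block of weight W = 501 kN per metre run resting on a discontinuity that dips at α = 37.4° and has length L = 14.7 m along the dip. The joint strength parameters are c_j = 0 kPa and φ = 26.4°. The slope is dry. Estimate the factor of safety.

FS = 0.65

Resolving the block weight along and normal to the plane and applying the Mohr–Coulomb strength on the joint:
N' = W cosα = 501·cos37.4° = 398.0 kN/m
Driving force T = W sinα = 501·sin37.4° = 304.3 kN/m
Resisting force R = c_j·L + N'·tanφ = 0·14.7 + 398.0·tan26.4° = 0.0 + 197.6 = 197.6 kN/m
FS = R / T = 197.6 / 304.3 = 0.649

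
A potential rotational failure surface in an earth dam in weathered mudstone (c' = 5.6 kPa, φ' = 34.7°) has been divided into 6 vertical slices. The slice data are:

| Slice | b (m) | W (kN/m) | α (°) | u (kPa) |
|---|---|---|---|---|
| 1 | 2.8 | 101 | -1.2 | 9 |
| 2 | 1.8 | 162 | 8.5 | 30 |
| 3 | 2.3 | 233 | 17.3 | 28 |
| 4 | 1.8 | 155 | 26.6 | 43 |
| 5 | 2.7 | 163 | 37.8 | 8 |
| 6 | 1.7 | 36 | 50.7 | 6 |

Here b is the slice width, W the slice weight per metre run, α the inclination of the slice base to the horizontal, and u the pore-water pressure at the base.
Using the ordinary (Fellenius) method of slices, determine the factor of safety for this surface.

FS = 1.49

Ordinary method of slices: FS = Σ[c'·Δl_i + (W_i cosα_i − u_i·Δl_i)·tanφ'] / Σ W_i sinα_i, with Δl_i = b_i / cosα_i.
Slice 1: Δl = 2.8/cos(-1.2°) = 2.801 m; N'_1 = 101·cos(-1.2°) − 9·2.801 = 75.8; c'Δl = 15.68; W sinα = -2.1
Slice 2: Δl = 1.8/cos8.5° = 1.820 m; N'_2 = 162·cos8.5° − 30·1.820 = 105.6; c'Δl = 10.19; W sinα = 23.9
Slice 3: Δl = 2.3/cos17.3° = 2.409 m; N'_3 = 233·cos17.3° − 28·2.409 = 155.0; c'Δl = 13.49; W sinα = 69.3
Slice 4: Δl = 1.8/cos26.6° = 2.013 m; N'_4 = 155·cos26.6° − 43·2.013 = 52.0; c'Δl = 11.27; W sinα = 69.4
Slice 5: Δl = 2.7/cos37.8° = 3.417 m; N'_5 = 163·cos37.8° − 8·3.417 = 101.5; c'Δl = 19.14; W sinα = 99.9
Slice 6: Δl = 1.7/cos50.7° = 2.684 m; N'_6 = 36·cos50.7° − 6·2.684 = 6.7; c'Δl = 15.03; W sinα = 27.9
Σc'Δl = 84.8 kN/m; ΣN' = 496.6 kN/m; ΣW sinα = 288.3 kN/m
Resisting = 84.8 + 496.6·tan34.7° = 84.8 + 343.9 = 428.7 kN/m
FS = 428.7 / 288.3 = 1.487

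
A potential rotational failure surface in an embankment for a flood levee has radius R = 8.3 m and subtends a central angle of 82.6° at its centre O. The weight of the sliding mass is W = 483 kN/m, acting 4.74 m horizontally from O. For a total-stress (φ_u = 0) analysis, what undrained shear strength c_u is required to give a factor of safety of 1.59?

FS = c_u·L_a·R / (W·d), so c_u = FS·W·d / (L_a·R).
Arc length L_a = R·θ = 8.3·(82.6°·π/180) = 8.3·1.4416 = 11.97 m
c_u = 1.59·483·4.74 / (11.97·8.3) = 3640.2 / 99.31 = 36.65 kPa

c_u = 36.7 kPa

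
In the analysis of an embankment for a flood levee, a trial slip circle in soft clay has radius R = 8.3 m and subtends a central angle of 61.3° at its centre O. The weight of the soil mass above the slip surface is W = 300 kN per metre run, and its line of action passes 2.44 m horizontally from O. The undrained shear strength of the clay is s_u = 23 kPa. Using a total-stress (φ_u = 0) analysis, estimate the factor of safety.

FS = 2.32

Taking moments about the centre O, the resisting moment is provided by the undrained shear strength acting along the arc:
Arc length L_a = R·θ = 8.3·(61.3°·π/180) = 8.3·1.0699 = 8.88 m
M_R = s_u·L_a·R = 23·8.88·8.3 = 1695.2 kN·m/m
M_D = W·d = 300·2.44 = 732.0 kN·m/m
FS = M_R / M_D = 1695.2 / 732.0 = 2.316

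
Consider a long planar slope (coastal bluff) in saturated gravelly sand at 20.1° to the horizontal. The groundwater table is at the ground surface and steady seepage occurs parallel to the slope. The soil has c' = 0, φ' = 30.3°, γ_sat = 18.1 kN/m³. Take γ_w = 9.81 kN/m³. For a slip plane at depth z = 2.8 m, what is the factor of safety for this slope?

With seepage parallel to the slope and the water table at the surface, the effective normal stress on the slip plane uses the buoyant unit weight γ' = γ_sat − γ_w while the driving shear stress uses γ_sat:
FS = [c' + γ' z cos²β tanφ'] / [γ_sat z sinβ cosβ]
(For c' = 0 this reduces to FS = (γ'/γ_sat)·tanφ'/tanβ.)
γ' = 18.1 − 9.81 = 8.29 kN/m³
Numerator = 0.0 + 8.29·2.8·cos²20.1°·tan30.3° = 0.0 + 8.29·2.8·0.8819·0.5844 = 11.962 kPa
Denominator = 18.1·2.8·sin20.1°·cos20.1° = 18.1·2.8·0.3437·0.9391 = 16.356 kPa
FS = 11.962 / 16.356 = 0.731

FS = 0.73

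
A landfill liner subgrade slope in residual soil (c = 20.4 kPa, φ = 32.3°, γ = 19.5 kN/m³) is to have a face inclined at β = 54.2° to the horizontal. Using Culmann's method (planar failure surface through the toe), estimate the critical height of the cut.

Culmann's analysis gives the critical failure plane at α_cr = (β + φ)/2 = (54.2 + 32.3)/2 = 43.2°, and the critical height
H_c = (4c/γ) · sinβ cosφ / [1 − cos(β − φ)]
    = (4·20.4/19.5) · sin54.2°·cos32.3° / [1 − cos(21.9°)]
    = 4.185 · 0.8111·0.8453 / [1 − 0.9278]
    = 4.185 · 0.6856 / 0.0722
    = 39.75 m

H_c = 39.75 m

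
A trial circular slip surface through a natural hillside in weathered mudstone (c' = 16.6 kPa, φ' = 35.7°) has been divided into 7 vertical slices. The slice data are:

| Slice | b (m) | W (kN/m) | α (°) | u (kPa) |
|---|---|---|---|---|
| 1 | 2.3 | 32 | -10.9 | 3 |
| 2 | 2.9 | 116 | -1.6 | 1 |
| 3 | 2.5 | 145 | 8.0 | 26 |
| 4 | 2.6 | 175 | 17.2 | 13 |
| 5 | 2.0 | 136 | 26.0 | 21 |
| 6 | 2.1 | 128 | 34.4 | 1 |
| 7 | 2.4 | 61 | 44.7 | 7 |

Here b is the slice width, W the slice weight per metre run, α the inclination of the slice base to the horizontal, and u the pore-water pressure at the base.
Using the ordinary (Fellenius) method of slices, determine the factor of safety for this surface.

Ordinary method of slices: FS = Σ[c'·Δl_i + (W_i cosα_i − u_i·Δl_i)·tanφ'] / Σ W_i sinα_i, with Δl_i = b_i / cosα_i.
Slice 1: Δl = 2.3/cos(-10.9°) = 2.342 m; N'_1 = 32·cos(-10.9°) − 3·2.342 = 24.4; c'Δl = 38.88; W sinα = -6.1
Slice 2: Δl = 2.9/cos(-1.6°) = 2.901 m; N'_2 = 116·cos(-1.6°) − 1·2.901 = 113.1; c'Δl = 48.16; W sinα = -3.2
Slice 3: Δl = 2.5/cos8.0° = 2.525 m; N'_3 = 145·cos8.0° − 26·2.525 = 78.0; c'Δl = 41.91; W sinα = 20.2
Slice 4: Δl = 2.6/cos17.2° = 2.722 m; N'_4 = 175·cos17.2° − 13·2.722 = 131.8; c'Δl = 45.18; W sinα = 51.7
Slice 5: Δl = 2.0/cos26.0° = 2.225 m; N'_5 = 136·cos26.0° − 21·2.225 = 75.5; c'Δl = 36.94; W sinα = 59.6
Slice 6: Δl = 2.1/cos34.4° = 2.545 m; N'_6 = 128·cos34.4° − 1·2.545 = 103.1; c'Δl = 42.25; W sinα = 72.3
Slice 7: Δl = 2.4/cos44.7° = 3.376 m; N'_7 = 61·cos44.7° − 7·3.376 = 19.7; c'Δl = 56.05; W sinα = 42.9
Σc'Δl = 309.4 kN/m; ΣN' = 545.5 kN/m; ΣW sinα = 237.5 kN/m
Resisting = 309.4 + 545.5·tan35.7° = 309.4 + 392.0 = 701.3 kN/m
FS = 701.3 / 237.5 = 2.953

FS = 2.95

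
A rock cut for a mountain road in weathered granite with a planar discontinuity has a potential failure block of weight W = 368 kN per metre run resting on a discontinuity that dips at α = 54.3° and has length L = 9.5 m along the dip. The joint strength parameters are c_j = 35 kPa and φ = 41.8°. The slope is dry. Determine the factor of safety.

FS = 1.76

Resolving the block weight along and normal to the plane and applying the Mohr–Coulomb strength on the joint:
N' = W cosα = 368·cos54.3° = 214.7 kN/m
Driving force T = W sinα = 368·sin54.3° = 298.8 kN/m
Resisting force R = c_j·L + N'·tanφ = 35·9.5 + 214.7·tan41.8° = 332.5 + 192.0 = 524.5 kN/m
FS = R / T = 524.5 / 298.8 = 1.755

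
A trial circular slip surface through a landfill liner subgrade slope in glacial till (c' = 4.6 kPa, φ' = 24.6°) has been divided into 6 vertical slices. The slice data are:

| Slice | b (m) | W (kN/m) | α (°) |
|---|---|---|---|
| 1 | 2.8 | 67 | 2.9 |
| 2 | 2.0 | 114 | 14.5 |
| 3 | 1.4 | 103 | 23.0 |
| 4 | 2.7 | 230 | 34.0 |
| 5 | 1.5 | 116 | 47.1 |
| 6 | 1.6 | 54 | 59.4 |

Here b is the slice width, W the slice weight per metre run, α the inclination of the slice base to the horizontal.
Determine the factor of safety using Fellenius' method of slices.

FS = 0.99

Ordinary method of slices: FS = Σ[c'·Δl_i + (W_i cosα_i)·tanφ'] / Σ W_i sinα_i, with Δl_i = b_i / cosα_i.
Slice 1: Δl = 2.8/cos2.9° = 2.804 m; N'_1 = 67·cos2.9° = 66.9; c'Δl = 12.90; W sinα = 3.4
Slice 2: Δl = 2.0/cos14.5° = 2.066 m; N'_2 = 114·cos14.5° = 110.4; c'Δl = 9.50; W sinα = 28.5
Slice 3: Δl = 1.4/cos23.0° = 1.521 m; N'_3 = 103·cos23.0° = 94.8; c'Δl = 7.00; W sinα = 40.2
Slice 4: Δl = 2.7/cos34.0° = 3.257 m; N'_4 = 230·cos34.0° = 190.7; c'Δl = 14.98; W sinα = 128.6
Slice 5: Δl = 1.5/cos47.1° = 2.204 m; N'_5 = 116·cos47.1° = 79.0; c'Δl = 10.14; W sinα = 85.0
Slice 6: Δl = 1.6/cos59.4° = 3.143 m; N'_6 = 54·cos59.4° = 27.5; c'Δl = 14.46; W sinα = 46.5
Σc'Δl = 69.0 kN/m; ΣN' = 569.2 kN/m; ΣW sinα = 332.2 kN/m
Resisting = 69.0 + 569.2·tan24.6° = 69.0 + 260.6 = 329.6 kN/m
FS = 329.6 / 332.2 = 0.992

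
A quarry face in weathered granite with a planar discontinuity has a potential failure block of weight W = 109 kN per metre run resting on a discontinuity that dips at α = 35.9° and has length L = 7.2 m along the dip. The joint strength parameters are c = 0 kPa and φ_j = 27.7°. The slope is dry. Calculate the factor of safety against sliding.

FS = 0.73

Resolving the block weight along and normal to the plane and applying the Mohr–Coulomb strength on the joint:
N' = W cosα = 109·cos35.9° = 88.3 kN/m
Driving force T = W sinα = 109·sin35.9° = 63.9 kN/m
Resisting force R = c·L + N'·tanφ_j = 0·7.2 + 88.3·tan27.7° = 0.0 + 46.4 = 46.4 kN/m
FS = R / T = 46.4 / 63.9 = 0.725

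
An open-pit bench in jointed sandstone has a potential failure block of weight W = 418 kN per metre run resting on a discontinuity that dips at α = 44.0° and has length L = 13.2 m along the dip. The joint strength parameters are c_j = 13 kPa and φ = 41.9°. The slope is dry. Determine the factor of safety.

Resolving the block weight along and normal to the plane and applying the Mohr–Coulomb strength on the joint:
N' = W cosα = 418·cos44.0° = 300.7 kN/m
Driving force T = W sinα = 418·sin44.0° = 290.4 kN/m
Resisting force R = c_j·L + N'·tanφ = 13·13.2 + 300.7·tan41.9° = 171.6 + 269.8 = 441.4 kN/m
FS = R / T = 441.4 / 290.4 = 1.520

FS = 1.52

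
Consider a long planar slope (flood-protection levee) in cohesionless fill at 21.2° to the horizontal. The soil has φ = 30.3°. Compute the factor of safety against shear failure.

FS = 1.51

For a dry cohesionless infinite slope the factor of safety is FS = tanφ / tanβ.
FS = tan30.3° / tan21.2° = 0.5844 / 0.3879 = 1.507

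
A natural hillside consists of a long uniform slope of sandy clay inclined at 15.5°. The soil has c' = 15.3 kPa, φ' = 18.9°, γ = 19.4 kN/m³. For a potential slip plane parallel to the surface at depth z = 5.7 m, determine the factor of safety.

FS = 1.77

For an infinite slope with a slip plane parallel to the surface (no pore pressure): FS = [c' + γz cos²β tanφ'] / [γz sinβ cosβ].
γz = 19.4·5.7 = 110.58 kN/m²
Numerator = 15.3 + 110.58·cos²15.5°·tan18.9° = 15.3 + 110.58·0.9286·0.3424 = 50.456 kPa
Denominator = 110.58·sin15.5°·cos15.5° = 110.58·0.2672·0.9636 = 28.476 kPa
FS = 50.456 / 28.476 = 1.772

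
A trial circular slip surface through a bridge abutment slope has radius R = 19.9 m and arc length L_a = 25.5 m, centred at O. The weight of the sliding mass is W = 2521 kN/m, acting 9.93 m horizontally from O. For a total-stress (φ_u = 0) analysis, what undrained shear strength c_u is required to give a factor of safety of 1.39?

FS = c_u·L_a·R / (W·d), so c_u = FS·W·d / (L_a·R).
c_u = 1.39·2521·9.93 / (25.50·19.9) = 34796.6 / 507.45 = 68.57 kPa

c_u = 68.6 kPa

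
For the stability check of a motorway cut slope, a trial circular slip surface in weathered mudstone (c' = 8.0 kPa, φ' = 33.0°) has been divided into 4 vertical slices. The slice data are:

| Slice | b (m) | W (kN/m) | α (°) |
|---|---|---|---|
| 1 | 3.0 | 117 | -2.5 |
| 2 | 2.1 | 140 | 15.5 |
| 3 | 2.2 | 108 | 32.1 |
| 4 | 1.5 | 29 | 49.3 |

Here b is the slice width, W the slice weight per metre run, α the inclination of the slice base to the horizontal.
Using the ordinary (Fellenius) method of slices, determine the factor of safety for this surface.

Ordinary method of slices: FS = Σ[c'·Δl_i + (W_i cosα_i)·tanφ'] / Σ W_i sinα_i, with Δl_i = b_i / cosα_i.
Slice 1: Δl = 3.0/cos(-2.5°) = 3.003 m; N'_1 = 117·cos(-2.5°) = 116.9; c'Δl = 24.02; W sinα = -5.1
Slice 2: Δl = 2.1/cos15.5° = 2.179 m; N'_2 = 140·cos15.5° = 134.9; c'Δl = 17.43; W sinα = 37.4
Slice 3: Δl = 2.2/cos32.1° = 2.597 m; N'_3 = 108·cos32.1° = 91.5; c'Δl = 20.78; W sinα = 57.4
Slice 4: Δl = 1.5/cos49.3° = 2.300 m; N'_4 = 29·cos49.3° = 18.9; c'Δl = 18.40; W sinα = 22.0
Σc'Δl = 80.6 kN/m; ΣN' = 362.2 kN/m; ΣW sinα = 111.7 kN/m
Resisting = 80.6 + 362.2·tan33.0° = 80.6 + 235.2 = 315.8 kN/m
FS = 315.8 / 111.7 = 2.828

FS = 2.83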